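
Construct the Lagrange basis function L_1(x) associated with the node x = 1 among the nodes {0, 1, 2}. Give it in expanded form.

L_1(x) = x(x - 2) / [(1)·(-1)]
       = (x^2 - 2x) / (-1)

L_1(x) = -x^2 + 2x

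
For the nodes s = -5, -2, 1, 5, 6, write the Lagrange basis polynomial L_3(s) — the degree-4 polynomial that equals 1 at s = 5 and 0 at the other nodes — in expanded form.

L_3(s) = (s + 5)(s + 2)(s - 1)(s - 6) / [(10)·(7)·(4)·(-1)]
       = (s^4 - 33s^2 - 28s + 60) / (-280)

L_3(s) = -(1/280)s^4 + (33/280)s^2 + (1/10)s - 3/14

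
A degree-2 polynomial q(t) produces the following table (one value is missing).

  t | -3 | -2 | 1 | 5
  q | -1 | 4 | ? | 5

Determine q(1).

82/7

The 3 known values determine q uniquely (degree ≤ 2).
L_0(1) = (3)·(-4)/[(-1)·(-8)] = -3/2
L_1(1) = (4)·(-4)/[(1)·(-7)] = 16/7
L_2(1) = (4)·(3)/[(8)·(7)] = 3/14
Sum: (-1)·(-3/2) + 4·(16/7) + 5·(3/14) = 82/7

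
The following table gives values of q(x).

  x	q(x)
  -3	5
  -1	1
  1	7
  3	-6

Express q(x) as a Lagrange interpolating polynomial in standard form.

L_0(x) = (x + 1)(x - 1)(x - 3) / [-48] = -(1/48)x^3 + (1/16)x^2 + (1/48)x - 1/16
L_1(x) = (x + 3)(x - 1)(x - 3) / [16] = (1/16)x^3 - (1/16)x^2 - (9/16)x + 9/16
L_2(x) = (x + 3)(x + 1)(x - 3) / [-16] = -(1/16)x^3 - (1/16)x^2 + (9/16)x + 9/16
L_3(x) = (x + 3)(x + 1)(x - 1) / [48] = (1/48)x^3 + (1/16)x^2 - (1/48)x - 1/16
q(x) = 5·L_0 + 1·L_1 + 7·L_2 + (-6)·L_3
  5·L_0(x) = -(5/48)x^3 + (5/16)x^2 + (5/48)x - 5/16
  1·L_1(x) = (1/16)x^3 - (1/16)x^2 - (9/16)x + 9/16
  7·L_2(x) = -(7/16)x^3 - (7/16)x^2 + (63/16)x + 63/16
  (-6)·L_3(x) = -(1/8)x^3 - (3/8)x^2 + (1/8)x + 3/8
Adding term by term: -(29/48)x^3 - (9/16)x^2 + (173/48)x + 73/16

q(x) = -(29/48)x^3 - (9/16)x^2 + (173/48)x + 73/16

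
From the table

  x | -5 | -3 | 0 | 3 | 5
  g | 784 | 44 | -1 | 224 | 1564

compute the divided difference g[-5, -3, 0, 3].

-7

g[-5,-3] = (44 - 784) / (-3 - (-5)) = -370
g[-3,0] = (-1 - 44) / (0 - (-3)) = -15
g[0,3] = (224 - (-1)) / (3 - 0) = 75
g[-5,-3,0] = (-15 - (-370)) / (0 - (-5)) = 71
g[-3,0,3] = (75 - (-15)) / (3 - (-3)) = 15
g[-5,-3,0,3] = (15 - 71) / (3 - (-5)) = -7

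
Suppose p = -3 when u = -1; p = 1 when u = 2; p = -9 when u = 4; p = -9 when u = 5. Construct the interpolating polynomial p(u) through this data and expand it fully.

p(u) = (22/45)u^3 - (167/45)u^2 + (161/45)u + 43/9

Build the Lagrange basis polynomials:
L_0(u) = (u - 2)(u - 4)(u - 5) / [-90] = -(1/90)u^3 + (11/90)u^2 - (19/45)u + 4/9
L_1(u) = (u + 1)(u - 4)(u - 5) / [18] = (1/18)u^3 - (4/9)u^2 + (11/18)u + 10/9
L_2(u) = (u + 1)(u - 2)(u - 5) / [-10] = -(1/10)u^3 + (3/5)u^2 - (3/10)u - 1
L_3(u) = (u + 1)(u - 2)(u - 4) / [18] = (1/18)u^3 - (5/18)u^2 + (1/9)u + 4/9
p(u) = (-3)·L_0 + 1·L_1 + (-9)·L_2 + (-9)·L_3
  (-3)·L_0(u) = (1/30)u^3 - (11/30)u^2 + (19/15)u - 4/3
  1·L_1(u) = (1/18)u^3 - (4/9)u^2 + (11/18)u + 10/9
  (-9)·L_2(u) = (9/10)u^3 - (27/5)u^2 + (27/10)u + 9
  (-9)·L_3(u) = -(1/2)u^3 + (5/2)u^2 - u - 4
Adding term by term: (22/45)u^3 - (167/45)u^2 + (161/45)u + 43/9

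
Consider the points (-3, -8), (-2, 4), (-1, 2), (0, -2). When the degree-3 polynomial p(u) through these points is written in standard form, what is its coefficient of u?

L_0(u) = (u + 2)(u + 1)u / [-6] = -(1/6)u^3 - (1/2)u^2 - (1/3)u
L_1(u) = (u + 3)(u + 1)u / [2] = (1/2)u^3 + 2u^2 + (3/2)u
L_2(u) = (u + 3)(u + 2)u / [-2] = -(1/2)u^3 - (5/2)u^2 - 3u
L_3(u) = (u + 3)(u + 2)(u + 1) / [6] = (1/6)u^3 + u^2 + (11/6)u + 1
p(u) = (-8)·L_0 + 4·L_1 + 2·L_2 + (-2)·L_3
Only the coefficient of u is needed; take it from each L_i and combine:
(-8)·(-1/3) + 4·(3/2) + 2·(-3) + (-2)·(11/6) = -1

-1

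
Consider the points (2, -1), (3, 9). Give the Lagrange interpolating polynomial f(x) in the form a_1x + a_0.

L_0(x) = (x - 3) / [-1] = -x + 3
L_1(x) = (x - 2) / [1] = x - 2
f(x) = (-1)·L_0 + 9·L_1
  (-1)·L_0(x) = x - 3
  9·L_1(x) = 9x - 18
Adding term by term: 10x - 21

f(x) = 10x - 21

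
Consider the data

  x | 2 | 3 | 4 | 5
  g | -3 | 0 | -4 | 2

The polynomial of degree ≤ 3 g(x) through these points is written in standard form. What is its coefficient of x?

Build the Lagrange basis polynomials:
L_0(x) = (x - 3)(x - 4)(x - 5) / [-6] = -(1/6)x^3 + 2x^2 - (47/6)x + 10
L_1(x) = (x - 2)(x - 4)(x - 5) / [2] = (1/2)x^3 - (11/2)x^2 + 19x - 20
L_2(x) = (x - 2)(x - 3)(x - 5) / [-2] = -(1/2)x^3 + 5x^2 - (31/2)x + 15
L_3(x) = (x - 2)(x - 3)(x - 4) / [6] = (1/6)x^3 - (3/2)x^2 + (13/3)x - 4
g(x) = (-3)·L_0 + 0·L_1 + (-4)·L_2 + 2·L_3
Only the coefficient of x is needed; take it from each L_i and combine:
(-3)·(-47/6) + 0·(19) + (-4)·(-31/2) + 2·(13/3) = 565/6

565/6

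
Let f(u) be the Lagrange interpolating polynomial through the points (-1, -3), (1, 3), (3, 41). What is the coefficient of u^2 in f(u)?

The leading coefficient equals the top divided difference f[-1,1,3].
f[-1,1] = (3 - (-3)) / (1 - (-1)) = 3
f[1,3] = (41 - 3) / (3 - 1) = 19
f[-1,1,3] = (19 - 3) / (3 - (-1)) = 4

4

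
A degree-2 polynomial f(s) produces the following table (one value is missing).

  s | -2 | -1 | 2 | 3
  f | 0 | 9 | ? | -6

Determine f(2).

The 3 known values determine f uniquely (degree ≤ 2).
Evaluate each Lagrange basis at s = 2:
L_0(2) = (3)·(-1)/[(-1)·(-5)] = -3/5
L_1(2) = (4)·(-1)/[(1)·(-4)] = 1
L_2(2) = (4)·(3)/[(5)·(4)] = 3/5
Sum: 0 + 9·(1) + (-6)·(3/5) = 27/5

27/5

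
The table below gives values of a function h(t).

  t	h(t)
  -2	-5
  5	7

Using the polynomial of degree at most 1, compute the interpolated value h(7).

73/7

Evaluate each Lagrange basis at t = 7:
L_0(7) = (2)/[(-7)] = -2/7
L_1(7) = (9)/[(7)] = 9/7
Sum: (-5)·(-2/7) + 7·(9/7) = 73/7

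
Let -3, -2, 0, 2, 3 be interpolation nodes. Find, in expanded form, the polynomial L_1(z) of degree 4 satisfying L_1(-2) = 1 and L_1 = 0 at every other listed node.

L_1(z) = -(1/40)z^4 + (1/20)z^3 + (9/40)z^2 - (9/20)z

L_1(z) = (z + 3)z(z - 2)(z - 3) / [(1)·(-2)·(-4)·(-5)]
       = (z^4 - 2z^3 - 9z^2 + 18z) / (-40)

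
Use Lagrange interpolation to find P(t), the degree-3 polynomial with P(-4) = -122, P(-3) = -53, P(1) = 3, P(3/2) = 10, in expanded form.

P(t) = 2t^3 + t^2 + 2t - 2

Build the Lagrange basis polynomials:
L_0(t) = (t + 3)(t - 1)(t - 3/2) / [-55/2] = -(2/55)t^3 - (1/55)t^2 + (12/55)t - 9/55
L_1(t) = (t + 4)(t - 1)(t - 3/2) / [18] = (1/18)t^3 + (1/12)t^2 - (17/36)t + 1/3
L_2(t) = (t + 4)(t + 3)(t - 3/2) / [-10] = -(1/10)t^3 - (11/20)t^2 - (3/20)t + 9/5
L_3(t) = (t + 4)(t + 3)(t - 1) / [99/8] = (8/99)t^3 + (16/33)t^2 + (40/99)t - 32/33
P(t) = (-122)·L_0 + (-53)·L_1 + 3·L_2 + 10·L_3
  (-122)·L_0(t) = (244/55)t^3 + (122/55)t^2 - (1464/55)t + 1098/55
  (-53)·L_1(t) = -(53/18)t^3 - (53/12)t^2 + (901/36)t - 53/3
  3·L_2(t) = -(3/10)t^3 - (33/20)t^2 - (9/20)t + 27/5
  10·L_3(t) = (80/99)t^3 + (160/33)t^2 + (400/99)t - 320/33
Adding term by term: 2t^3 + t^2 + 2t - 2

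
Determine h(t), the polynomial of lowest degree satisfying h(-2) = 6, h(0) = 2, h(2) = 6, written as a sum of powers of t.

Newton's divided differences:
h[-2,0] = (2 - 6) / (0 - (-2)) = -2
h[0,2] = (6 - 2) / (2 - 0) = 2
h[-2,0,2] = (2 - (-2)) / (2 - (-2)) = 1
h(t) = 6 + (-2)·(t + 2) + 1·(t + 2)t
Expanding: h(t) = t^2 + 2

h(t) = t^2 + 2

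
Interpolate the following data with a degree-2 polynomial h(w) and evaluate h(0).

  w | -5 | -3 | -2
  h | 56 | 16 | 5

L_0(0) = (3)·(2)/[(-2)·(-3)] = 1
L_1(0) = (5)·(2)/[(2)·(-1)] = -5
L_2(0) = (5)·(3)/[(3)·(1)] = 5
Sum: 56·(1) + 16·(-5) + 5·(5) = 1

1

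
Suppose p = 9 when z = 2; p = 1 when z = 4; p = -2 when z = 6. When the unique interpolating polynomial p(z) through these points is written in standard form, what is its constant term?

22

Build the Lagrange basis polynomials:
L_0(z) = (z - 4)(z - 6) / [8] = (1/8)z^2 - (5/4)z + 3
L_1(z) = (z - 2)(z - 6) / [-4] = -(1/4)z^2 + 2z - 3
L_2(z) = (z - 2)(z - 4) / [8] = (1/8)z^2 - (3/4)z + 1
p(z) = 9·L_0 + 1·L_1 + (-2)·L_2
Only the constant term is needed; take it from each L_i and combine:
9·(3) + 1·(-3) + (-2)·(1) = 22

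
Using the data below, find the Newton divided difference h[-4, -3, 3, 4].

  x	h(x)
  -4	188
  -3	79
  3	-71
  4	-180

h[-4,-3] = (79 - 188) / (-3 - (-4)) = -109
h[-3,3] = (-71 - 79) / (3 - (-3)) = -25
h[3,4] = (-180 - (-71)) / (4 - 3) = -109
h[-4,-3,3] = (-25 - (-109)) / (3 - (-4)) = 12
h[-3,3,4] = (-109 - (-25)) / (4 - (-3)) = -12
h[-4,-3,3,4] = (-12 - 12) / (4 - (-4)) = -3

-3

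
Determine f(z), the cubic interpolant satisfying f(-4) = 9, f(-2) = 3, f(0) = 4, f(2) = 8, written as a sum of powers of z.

Newton's divided differences:
f[-4,-2] = (3 - 9) / (-2 - (-4)) = -3
f[-2,0] = (4 - 3) / (0 - (-2)) = 1/2
f[0,2] = (8 - 4) / (2 - 0) = 2
f[-4,-2,0] = (1/2 - (-3)) / (0 - (-4)) = 7/8
f[-2,0,2] = (2 - 1/2) / (2 - (-2)) = 3/8
f[-4,-2,0,2] = (3/8 - 7/8) / (2 - (-4)) = -1/12
f(z) = 9 + (-3)·(z + 4) + (7/8)·(z + 4)(z + 2) + (-1/12)·(z + 4)(z + 2)z
Expanding: f(z) = -(1/12)z^3 + (3/8)z^2 + (19/12)z + 4

f(z) = -(1/12)z^3 + (3/8)z^2 + (19/12)z + 4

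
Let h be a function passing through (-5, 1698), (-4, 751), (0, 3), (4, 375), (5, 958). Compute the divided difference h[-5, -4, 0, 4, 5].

2

h[-5,-4] = (751 - 1698) / (-4 - (-5)) = -947
h[-4,0] = (3 - 751) / (0 - (-4)) = -187
h[0,4] = (375 - 3) / (4 - 0) = 93
h[4,5] = (958 - 375) / (5 - 4) = 583
h[-5,-4,0] = (-187 - (-947)) / (0 - (-5)) = 152
h[-4,0,4] = (93 - (-187)) / (4 - (-4)) = 35
h[0,4,5] = (583 - 93) / (5 - 0) = 98
h[-5,-4,0,4] = (35 - 152) / (4 - (-5)) = -13
h[-4,0,4,5] = (98 - 35) / (5 - (-4)) = 7
h[-5,-4,0,4,5] = (7 - (-13)) / (5 - (-5)) = 2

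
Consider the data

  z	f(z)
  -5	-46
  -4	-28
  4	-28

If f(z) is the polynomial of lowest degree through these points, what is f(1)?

2

L_0(1) = (5)·(-3)/[(-1)·(-9)] = -5/3
L_1(1) = (6)·(-3)/[(1)·(-8)] = 9/4
L_2(1) = (6)·(5)/[(9)·(8)] = 5/12
Sum: (-46)·(-5/3) + (-28)·(9/4) + (-28)·(5/12) = 2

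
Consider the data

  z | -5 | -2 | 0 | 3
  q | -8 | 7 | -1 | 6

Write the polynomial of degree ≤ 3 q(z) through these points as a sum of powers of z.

Newton's divided differences:
q[-5,-2] = (7 - (-8)) / (-2 - (-5)) = 5
q[-2,0] = (-1 - 7) / (0 - (-2)) = -4
q[0,3] = (6 - (-1)) / (3 - 0) = 7/3
q[-5,-2,0] = (-4 - 5) / (0 - (-5)) = -9/5
q[-2,0,3] = (7/3 - (-4)) / (3 - (-2)) = 19/15
q[-5,-2,0,3] = (19/15 - (-9/5)) / (3 - (-5)) = 23/60
q(z) = -8 + 5·(z + 5) + (-9/5)·(z + 5)(z + 2) + (23/60)·(z + 5)(z + 2)z
Expanding: q(z) = (23/60)z^3 + (53/60)z^2 - (113/30)z - 1

q(z) = (23/60)z^3 + (53/60)z^2 - (113/30)z - 1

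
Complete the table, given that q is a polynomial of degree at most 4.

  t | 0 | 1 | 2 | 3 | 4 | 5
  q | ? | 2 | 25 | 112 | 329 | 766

1

The 5 known values determine q uniquely (degree ≤ 4).
L_0(0) = (-2)·(-3)·(-4)·(-5)/[(-1)·(-2)·(-3)·(-4)] = 5
L_1(0) = (-1)·(-3)·(-4)·(-5)/[(1)·(-1)·(-2)·(-3)] = -10
L_2(0) = (-1)·(-2)·(-4)·(-5)/[(2)·(1)·(-1)·(-2)] = 10
L_3(0) = (-1)·(-2)·(-3)·(-5)/[(3)·(2)·(1)·(-1)] = -5
L_4(0) = (-1)·(-2)·(-3)·(-4)/[(4)·(3)·(2)·(1)] = 1
Sum: 2·(5) + 25·(-10) + 112·(10) + 329·(-5) + 766·(1) = 1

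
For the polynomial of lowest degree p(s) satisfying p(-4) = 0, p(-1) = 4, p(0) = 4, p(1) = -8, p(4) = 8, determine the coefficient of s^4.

Build the Lagrange basis polynomials:
L_0(s) = (s + 1)s(s - 1)(s - 4) / [480] = (1/480)s^4 - (1/120)s^3 - (1/480)s^2 + (1/120)s
L_1(s) = (s + 4)s(s - 1)(s - 4) / [-30] = -(1/30)s^4 + (1/30)s^3 + (8/15)s^2 - (8/15)s
L_2(s) = (s + 4)(s + 1)(s - 1)(s - 4) / [16] = (1/16)s^4 - (17/16)s^2 + 1
L_3(s) = (s + 4)(s + 1)s(s - 4) / [-30] = -(1/30)s^4 - (1/30)s^3 + (8/15)s^2 + (8/15)s
L_4(s) = (s + 4)(s + 1)s(s - 1) / [480] = (1/480)s^4 + (1/120)s^3 - (1/480)s^2 - (1/120)s
p(s) = 0·L_0 + 4·L_1 + 4·L_2 + (-8)·L_3 + 8·L_4
Only the coefficient of s^4 is needed; take it from each L_i and combine:
0·(1/480) + 4·(-1/30) + 4·(1/16) + (-8)·(-1/30) + 8·(1/480) = 2/5

2/5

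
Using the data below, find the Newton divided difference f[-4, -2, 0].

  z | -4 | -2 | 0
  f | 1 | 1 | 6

f[-4,-2] = (1 - 1) / (-2 - (-4)) = 0
f[-2,0] = (6 - 1) / (0 - (-2)) = 5/2
f[-4,-2,0] = (5/2 - 0) / (0 - (-4)) = 5/8

5/8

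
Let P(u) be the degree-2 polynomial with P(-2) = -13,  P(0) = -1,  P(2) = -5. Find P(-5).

-61

L_0(-5) = (-5)·(-7)/[(-2)·(-4)] = 35/8
L_1(-5) = (-3)·(-7)/[(2)·(-2)] = -21/4
L_2(-5) = (-3)·(-5)/[(4)·(2)] = 15/8
Sum: (-13)·(35/8) + (-1)·(-21/4) + (-5)·(15/8) = -61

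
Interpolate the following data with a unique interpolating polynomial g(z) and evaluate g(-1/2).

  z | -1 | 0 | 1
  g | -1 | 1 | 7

-1/2

Using Newton's divided-difference form:
g[-1,0] = (1 - (-1)) / (0 - (-1)) = 2
g[0,1] = (7 - 1) / (1 - 0) = 6
g[-1,0,1] = (6 - 2) / (1 - (-1)) = 2
g(-1/2) = -1 + 2·(1/2) + 2·(1/2)·(-1/2) = -1/2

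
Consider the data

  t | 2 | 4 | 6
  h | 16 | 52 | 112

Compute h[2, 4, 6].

h[2,4] = (52 - 16) / (4 - 2) = 18
h[4,6] = (112 - 52) / (6 - 4) = 30
h[2,4,6] = (30 - 18) / (6 - 2) = 3

3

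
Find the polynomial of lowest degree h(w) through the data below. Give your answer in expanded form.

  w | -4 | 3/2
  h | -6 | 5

h(w) = 2w + 2

Build the Lagrange basis polynomials:
L_0(w) = (w - 3/2) / [-11/2] = -(2/11)w + 3/11
L_1(w) = (w + 4) / [11/2] = (2/11)w + 8/11
h(w) = (-6)·L_0 + 5·L_1
  (-6)·L_0(w) = (12/11)w - 18/11
  5·L_1(w) = (10/11)w + 40/11
Adding term by term: 2w + 2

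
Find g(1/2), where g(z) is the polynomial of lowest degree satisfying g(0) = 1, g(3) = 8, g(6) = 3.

3

Evaluate each Lagrange basis at z = 1/2:
L_0(1/2) = (-5/2)·(-11/2)/[(-3)·(-6)] = 55/72
L_1(1/2) = (1/2)·(-11/2)/[(3)·(-3)] = 11/36
L_2(1/2) = (1/2)·(-5/2)/[(6)·(3)] = -5/72
Sum: 1·(55/72) + 8·(11/36) + 3·(-5/72) = 3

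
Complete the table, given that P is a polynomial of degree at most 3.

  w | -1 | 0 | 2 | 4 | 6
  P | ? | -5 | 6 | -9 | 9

The 4 known values determine P uniquely (degree ≤ 3).
L_0(-1) = (-3)·(-5)·(-7)/[(-2)·(-4)·(-6)] = 35/16
L_1(-1) = (-1)·(-5)·(-7)/[(2)·(-2)·(-4)] = -35/16
L_2(-1) = (-1)·(-3)·(-7)/[(4)·(2)·(-2)] = 21/16
L_3(-1) = (-1)·(-3)·(-5)/[(6)·(4)·(2)] = -5/16
Sum: (-5)·(35/16) + 6·(-35/16) + (-9)·(21/16) + 9·(-5/16) = -619/16

-619/16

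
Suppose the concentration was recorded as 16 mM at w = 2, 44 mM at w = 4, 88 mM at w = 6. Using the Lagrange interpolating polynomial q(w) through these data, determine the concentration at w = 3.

Evaluate each Lagrange basis at w = 3:
L_0(3) = (-1)·(-3)/[(-2)·(-4)] = 3/8
L_1(3) = (1)·(-3)/[(2)·(-2)] = 3/4
L_2(3) = (1)·(-1)/[(4)·(2)] = -1/8
Sum: 16·(3/8) + 44·(3/4) + 88·(-1/8) = 28

28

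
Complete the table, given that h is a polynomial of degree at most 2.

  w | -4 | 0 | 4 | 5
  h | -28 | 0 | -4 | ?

-10

The 3 known values determine h uniquely (degree ≤ 2).
L_0(5) = (5)·(1)/[(-4)·(-8)] = 5/32
L_1(5) = (9)·(1)/[(4)·(-4)] = -9/16
L_2(5) = (9)·(5)/[(8)·(4)] = 45/32
Sum: (-28)·(5/32) + 0 + (-4)·(45/32) = -10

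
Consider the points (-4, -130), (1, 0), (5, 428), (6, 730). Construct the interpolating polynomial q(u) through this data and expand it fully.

Newton's divided differences:
q[-4,1] = (0 - (-130)) / (1 - (-4)) = 26
q[1,5] = (428 - 0) / (5 - 1) = 107
q[5,6] = (730 - 428) / (6 - 5) = 302
q[-4,1,5] = (107 - 26) / (5 - (-4)) = 9
q[1,5,6] = (302 - 107) / (6 - 1) = 39
q[-4,1,5,6] = (39 - 9) / (6 - (-4)) = 3
q(u) = -130 + 26·(u + 4) + 9·(u + 4)(u - 1) + 3·(u + 4)(u - 1)(u - 5)
Expanding: q(u) = 3u^3 + 3u^2 - 4u - 2

q(u) = 3u^3 + 3u^2 - 4u - 2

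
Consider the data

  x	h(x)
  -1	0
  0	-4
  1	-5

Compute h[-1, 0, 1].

h[-1,0] = (-4 - 0) / (0 - (-1)) = -4
h[0,1] = (-5 - (-4)) / (1 - 0) = -1
h[-1,0,1] = (-1 - (-4)) / (1 - (-1)) = 3/2

3/2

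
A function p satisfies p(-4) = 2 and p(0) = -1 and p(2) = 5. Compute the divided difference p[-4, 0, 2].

p[-4,0] = (-1 - 2) / (0 - (-4)) = -3/4
p[0,2] = (5 - (-1)) / (2 - 0) = 3
p[-4,0,2] = (3 - (-3/4)) / (2 - (-4)) = 5/8

5/8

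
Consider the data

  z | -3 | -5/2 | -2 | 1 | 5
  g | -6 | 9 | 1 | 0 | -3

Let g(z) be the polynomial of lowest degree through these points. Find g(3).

10789/56

Using Newton's divided-difference form:
g[-3,-5/2] = (9 - (-6)) / (-5/2 - (-3)) = 30
g[-5/2,-2] = (1 - 9) / (-2 - (-5/2)) = -16
g[-2,1] = (0 - 1) / (1 - (-2)) = -1/3
g[1,5] = (-3 - 0) / (5 - 1) = -3/4
g[-3,-5/2,-2] = (-16 - 30) / (-2 - (-3)) = -46
g[-5/2,-2,1] = (-1/3 - (-16)) / (1 - (-5/2)) = 94/21
g[-2,1,5] = (-3/4 - (-1/3)) / (5 - (-2)) = -5/84
g[-3,-5/2,-2,1] = (94/21 - (-46)) / (1 - (-3)) = 265/21
g[-5/2,-2,1,5] = (-5/84 - 94/21) / (5 - (-5/2)) = -127/210
g[-3,-5/2,-2,1,5] = (-127/210 - 265/21) / (5 - (-3)) = -2777/1680
g(3) = -6 + 30·(6) + (-46)·(6)·(11/2) + (265/21)·(6)·(11/2)·(5) + (-2777/1680)·(6)·(11/2)·(5)·(2) = 10789/56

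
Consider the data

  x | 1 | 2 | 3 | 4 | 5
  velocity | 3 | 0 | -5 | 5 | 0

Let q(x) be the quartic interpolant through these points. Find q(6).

-97

L_0(6) = (4)·(3)·(2)·(1)/[(-1)·(-2)·(-3)·(-4)] = 1
L_1(6) = (5)·(3)·(2)·(1)/[(1)·(-1)·(-2)·(-3)] = -5
L_2(6) = (5)·(4)·(2)·(1)/[(2)·(1)·(-1)·(-2)] = 10
L_3(6) = (5)·(4)·(3)·(1)/[(3)·(2)·(1)·(-1)] = -10
L_4(6) = (5)·(4)·(3)·(2)/[(4)·(3)·(2)·(1)] = 5
Sum: 3·(1) + 0 + (-5)·(10) + 5·(-10) + 0 = -97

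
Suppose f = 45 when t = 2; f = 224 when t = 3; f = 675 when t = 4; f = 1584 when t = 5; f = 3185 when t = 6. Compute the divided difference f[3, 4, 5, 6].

f[3,4] = (675 - 224) / (4 - 3) = 451
f[4,5] = (1584 - 675) / (5 - 4) = 909
f[5,6] = (3185 - 1584) / (6 - 5) = 1601
f[3,4,5] = (909 - 451) / (5 - 3) = 229
f[4,5,6] = (1601 - 909) / (6 - 4) = 346
f[3,4,5,6] = (346 - 229) / (6 - 3) = 39

39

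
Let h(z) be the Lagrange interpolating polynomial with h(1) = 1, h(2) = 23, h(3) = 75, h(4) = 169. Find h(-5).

L_0(-5) = (-7)·(-8)·(-9)/[(-1)·(-2)·(-3)] = 84
L_1(-5) = (-6)·(-8)·(-9)/[(1)·(-1)·(-2)] = -216
L_2(-5) = (-6)·(-7)·(-9)/[(2)·(1)·(-1)] = 189
L_3(-5) = (-6)·(-7)·(-8)/[(3)·(2)·(1)] = -56
Sum: 1·(84) + 23·(-216) + 75·(189) + 169·(-56) = -173

-173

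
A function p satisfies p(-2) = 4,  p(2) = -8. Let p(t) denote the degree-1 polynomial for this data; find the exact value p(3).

L_0(3) = (1)/[(-4)] = -1/4
L_1(3) = (5)/[(4)] = 5/4
Sum: 4·(-1/4) + (-8)·(5/4) = -11

-11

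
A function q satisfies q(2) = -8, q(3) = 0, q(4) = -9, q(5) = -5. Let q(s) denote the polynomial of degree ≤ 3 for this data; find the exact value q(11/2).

Using Newton's divided-difference form:
q[2,3] = (0 - (-8)) / (3 - 2) = 8
q[3,4] = (-9 - 0) / (4 - 3) = -9
q[4,5] = (-5 - (-9)) / (5 - 4) = 4
q[2,3,4] = (-9 - 8) / (4 - 2) = -17/2
q[3,4,5] = (4 - (-9)) / (5 - 3) = 13/2
q[2,3,4,5] = (13/2 - (-17/2)) / (5 - 2) = 5
q(11/2) = -8 + 8·(7/2) + (-17/2)·(7/2)·(5/2) + 5·(7/2)·(5/2)·(3/2) = 45/4

45/4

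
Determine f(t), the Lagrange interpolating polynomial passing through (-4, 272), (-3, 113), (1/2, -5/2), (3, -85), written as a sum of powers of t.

f(t) = -4t^3 + 2t^2 + 3t - 4

Build the Lagrange basis polynomials:
L_0(t) = (t + 3)(t - 1/2)(t - 3) / [-63/2] = -(2/63)t^3 + (1/63)t^2 + (2/7)t - 1/7
L_1(t) = (t + 4)(t - 1/2)(t - 3) / [21] = (1/21)t^3 + (1/42)t^2 - (25/42)t + 2/7
L_2(t) = (t + 4)(t + 3)(t - 3) / [-315/8] = -(8/315)t^3 - (32/315)t^2 + (8/35)t + 32/35
L_3(t) = (t + 4)(t + 3)(t - 1/2) / [105] = (1/105)t^3 + (13/210)t^2 + (17/210)t - 2/35
f(t) = 272·L_0 + 113·L_1 + (-5/2)·L_2 + (-85)·L_3
  272·L_0(t) = -(544/63)t^3 + (272/63)t^2 + (544/7)t - 272/7
  113·L_1(t) = (113/21)t^3 + (113/42)t^2 - (2825/42)t + 226/7
  (-5/2)·L_2(t) = (4/63)t^3 + (16/63)t^2 - (4/7)t - 16/7
  (-85)·L_3(t) = -(17/21)t^3 - (221/42)t^2 - (289/42)t + 34/7
Adding term by term: -4t^3 + 2t^2 + 3t - 4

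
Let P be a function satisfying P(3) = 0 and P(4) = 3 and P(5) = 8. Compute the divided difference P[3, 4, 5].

P[3,4] = (3 - 0) / (4 - 3) = 3
P[4,5] = (8 - 3) / (5 - 4) = 5
P[3,4,5] = (5 - 3) / (5 - 3) = 1

1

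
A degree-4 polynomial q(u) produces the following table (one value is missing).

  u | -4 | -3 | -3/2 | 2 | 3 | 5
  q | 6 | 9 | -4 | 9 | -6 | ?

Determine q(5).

The 5 known values determine q uniquely (degree ≤ 4).
Evaluate each Lagrange basis at u = 5:
L_0(5) = (8)·(13/2)·(3)·(2)/[(-1)·(-5/2)·(-6)·(-7)] = 104/35
L_1(5) = (9)·(13/2)·(3)·(2)/[(1)·(-3/2)·(-5)·(-6)] = -39/5
L_2(5) = (9)·(8)·(3)·(2)/[(5/2)·(3/2)·(-7/2)·(-9/2)] = 256/35
L_3(5) = (9)·(8)·(13/2)·(2)/[(6)·(5)·(7/2)·(-1)] = -312/35
L_4(5) = (9)·(8)·(13/2)·(3)/[(7)·(6)·(9/2)·(1)] = 52/7
Sum: 6·(104/35) + 9·(-39/5) + (-4)·(256/35) + 9·(-312/35) + (-6)·(52/7) = -1445/7

-1445/7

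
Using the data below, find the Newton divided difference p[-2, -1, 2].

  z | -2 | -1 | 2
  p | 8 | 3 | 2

p[-2,-1] = (3 - 8) / (-1 - (-2)) = -5
p[-1,2] = (2 - 3) / (2 - (-1)) = -1/3
p[-2,-1,2] = (-1/3 - (-5)) / (2 - (-2)) = 7/6

7/6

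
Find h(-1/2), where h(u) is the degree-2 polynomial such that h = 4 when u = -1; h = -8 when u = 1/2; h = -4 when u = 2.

-16/9

Evaluate each Lagrange basis at u = -1/2:
L_0(-1/2) = (-1)·(-5/2)/[(-3/2)·(-3)] = 5/9
L_1(-1/2) = (1/2)·(-5/2)/[(3/2)·(-3/2)] = 5/9
L_2(-1/2) = (1/2)·(-1)/[(3)·(3/2)] = -1/9
Sum: 4·(5/9) + (-8)·(5/9) + (-4)·(-1/9) = -16/9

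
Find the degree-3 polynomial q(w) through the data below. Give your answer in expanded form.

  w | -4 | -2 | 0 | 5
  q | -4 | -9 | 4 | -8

Build the Lagrange basis polynomials:
L_0(w) = (w + 2)w(w - 5) / [-72] = -(1/72)w^3 + (1/24)w^2 + (5/36)w
L_1(w) = (w + 4)w(w - 5) / [28] = (1/28)w^3 - (1/28)w^2 - (5/7)w
L_2(w) = (w + 4)(w + 2)(w - 5) / [-40] = -(1/40)w^3 - (1/40)w^2 + (11/20)w + 1
L_3(w) = (w + 4)(w + 2)w / [315] = (1/315)w^3 + (2/105)w^2 + (8/315)w
q(w) = (-4)·L_0 + (-9)·L_1 + 4·L_2 + (-8)·L_3
  (-4)·L_0(w) = (1/18)w^3 - (1/6)w^2 - (5/9)w
  (-9)·L_1(w) = -(9/28)w^3 + (9/28)w^2 + (45/7)w
  4·L_2(w) = -(1/10)w^3 - (1/10)w^2 + (11/5)w + 4
  (-8)·L_3(w) = -(8/315)w^3 - (16/105)w^2 - (64/315)w
Adding term by term: -(493/1260)w^3 - (41/420)w^2 + (2479/315)w + 4

q(w) = -(493/1260)w^3 - (41/420)w^2 + (2479/315)w + 4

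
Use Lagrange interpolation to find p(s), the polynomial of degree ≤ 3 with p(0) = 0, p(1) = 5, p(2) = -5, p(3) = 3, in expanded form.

p(s) = (11/2)s^3 - 24s^2 + (47/2)s

L_0(s) = (s - 1)(s - 2)(s - 3) / [-6] = -(1/6)s^3 + s^2 - (11/6)s + 1
L_1(s) = s(s - 2)(s - 3) / [2] = (1/2)s^3 - (5/2)s^2 + 3s
L_2(s) = s(s - 1)(s - 3) / [-2] = -(1/2)s^3 + 2s^2 - (3/2)s
L_3(s) = s(s - 1)(s - 2) / [6] = (1/6)s^3 - (1/2)s^2 + (1/3)s
p(s) = 0·L_0 + 5·L_1 + (-5)·L_2 + 3·L_3
  0·L_0(s) = 0
  5·L_1(s) = (5/2)s^3 - (25/2)s^2 + 15s
  (-5)·L_2(s) = (5/2)s^3 - 10s^2 + (15/2)s
  3·L_3(s) = (1/2)s^3 - (3/2)s^2 + s
Adding term by term: (11/2)s^3 - 24s^2 + (47/2)s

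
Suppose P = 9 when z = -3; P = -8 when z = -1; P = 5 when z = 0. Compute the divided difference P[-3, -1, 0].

43/6

P[-3,-1] = (-8 - 9) / (-1 - (-3)) = -17/2
P[-1,0] = (5 - (-8)) / (0 - (-1)) = 13
P[-3,-1,0] = (13 - (-17/2)) / (0 - (-3)) = 43/6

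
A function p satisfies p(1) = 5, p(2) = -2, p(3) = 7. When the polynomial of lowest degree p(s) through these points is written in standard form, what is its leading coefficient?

Build the Lagrange basis polynomials:
L_0(s) = (s - 2)(s - 3) / [2] = (1/2)s^2 - (5/2)s + 3
L_1(s) = (s - 1)(s - 3) / [-1] = -s^2 + 4s - 3
L_2(s) = (s - 1)(s - 2) / [2] = (1/2)s^2 - (3/2)s + 1
p(s) = 5·L_0 + (-2)·L_1 + 7·L_2
Only the coefficient of s^2 is needed; take it from each L_i and combine:
5·(1/2) + (-2)·(-1) + 7·(1/2) = 8

8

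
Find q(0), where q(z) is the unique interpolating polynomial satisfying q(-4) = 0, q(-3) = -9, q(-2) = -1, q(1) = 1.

Evaluate each Lagrange basis at z = 0:
L_0(0) = (3)·(2)·(-1)/[(-1)·(-2)·(-5)] = 3/5
L_1(0) = (4)·(2)·(-1)/[(1)·(-1)·(-4)] = -2
L_2(0) = (4)·(3)·(-1)/[(2)·(1)·(-3)] = 2
L_3(0) = (4)·(3)·(2)/[(5)·(4)·(3)] = 2/5
Sum: 0 + (-9)·(-2) + (-1)·(2) + 1·(2/5) = 82/5

82/5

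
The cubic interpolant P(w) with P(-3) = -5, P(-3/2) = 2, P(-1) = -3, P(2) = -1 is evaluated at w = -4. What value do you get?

Evaluate each Lagrange basis at w = -4:
L_0(-4) = (-5/2)·(-3)·(-6)/[(-3/2)·(-2)·(-5)] = 3
L_1(-4) = (-1)·(-3)·(-6)/[(3/2)·(-1/2)·(-7/2)] = -48/7
L_2(-4) = (-1)·(-5/2)·(-6)/[(2)·(1/2)·(-3)] = 5
L_3(-4) = (-1)·(-5/2)·(-3)/[(5)·(7/2)·(3)] = -1/7
Sum: (-5)·(3) + 2·(-48/7) + (-3)·(5) + (-1)·(-1/7) = -305/7

-305/7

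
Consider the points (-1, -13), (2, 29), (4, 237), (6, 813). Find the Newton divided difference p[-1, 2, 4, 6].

4

p[-1,2] = (29 - (-13)) / (2 - (-1)) = 14
p[2,4] = (237 - 29) / (4 - 2) = 104
p[4,6] = (813 - 237) / (6 - 4) = 288
p[-1,2,4] = (104 - 14) / (4 - (-1)) = 18
p[2,4,6] = (288 - 104) / (6 - 2) = 46
p[-1,2,4,6] = (46 - 18) / (6 - (-1)) = 4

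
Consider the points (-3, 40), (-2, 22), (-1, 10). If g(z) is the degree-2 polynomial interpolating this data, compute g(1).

4

Using Newton's divided-difference form:
g[-3,-2] = (22 - 40) / (-2 - (-3)) = -18
g[-2,-1] = (10 - 22) / (-1 - (-2)) = -12
g[-3,-2,-1] = (-12 - (-18)) / (-1 - (-3)) = 3
g(1) = 40 + (-18)·(4) + 3·(4)·(3) = 4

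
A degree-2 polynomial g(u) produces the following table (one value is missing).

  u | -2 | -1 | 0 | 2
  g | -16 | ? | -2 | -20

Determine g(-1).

The 3 known values determine g uniquely (degree ≤ 2).
L_0(-1) = (-1)·(-3)/[(-2)·(-4)] = 3/8
L_1(-1) = (1)·(-3)/[(2)·(-2)] = 3/4
L_2(-1) = (1)·(-1)/[(4)·(2)] = -1/8
Sum: (-16)·(3/8) + (-2)·(3/4) + (-20)·(-1/8) = -5

-5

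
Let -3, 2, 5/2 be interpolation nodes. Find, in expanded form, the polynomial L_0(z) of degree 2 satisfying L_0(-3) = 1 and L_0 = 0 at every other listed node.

L_0(z) = (2/55)z^2 - (9/55)z + 2/11

L_0(z) = (z - 2)(z - 5/2) / [(-5)·(-11/2)]
       = (z^2 - (9/2)z + 5) / (55/2)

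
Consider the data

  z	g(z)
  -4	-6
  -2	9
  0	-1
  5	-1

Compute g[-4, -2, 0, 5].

215/504

g[-4,-2] = (9 - (-6)) / (-2 - (-4)) = 15/2
g[-2,0] = (-1 - 9) / (0 - (-2)) = -5
g[0,5] = (-1 - (-1)) / (5 - 0) = 0
g[-4,-2,0] = (-5 - 15/2) / (0 - (-4)) = -25/8
g[-2,0,5] = (0 - (-5)) / (5 - (-2)) = 5/7
g[-4,-2,0,5] = (5/7 - (-25/8)) / (5 - (-4)) = 215/504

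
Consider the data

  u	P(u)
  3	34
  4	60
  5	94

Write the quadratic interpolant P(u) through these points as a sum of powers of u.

Build the Lagrange basis polynomials:
L_0(u) = (u - 4)(u - 5) / [2] = (1/2)u^2 - (9/2)u + 10
L_1(u) = (u - 3)(u - 5) / [-1] = -u^2 + 8u - 15
L_2(u) = (u - 3)(u - 4) / [2] = (1/2)u^2 - (7/2)u + 6
P(u) = 34·L_0 + 60·L_1 + 94·L_2
  34·L_0(u) = 17u^2 - 153u + 340
  60·L_1(u) = -60u^2 + 480u - 900
  94·L_2(u) = 47u^2 - 329u + 564
Adding term by term: 4u^2 - 2u + 4

P(u) = 4u^2 - 2u + 4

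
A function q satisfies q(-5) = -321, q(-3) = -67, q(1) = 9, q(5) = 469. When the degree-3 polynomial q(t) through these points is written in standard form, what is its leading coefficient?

3

The leading coefficient equals the top divided difference q[-5,-3,1,5].
q[-5,-3] = (-67 - (-321)) / (-3 - (-5)) = 127
q[-3,1] = (9 - (-67)) / (1 - (-3)) = 19
q[1,5] = (469 - 9) / (5 - 1) = 115
q[-5,-3,1] = (19 - 127) / (1 - (-5)) = -18
q[-3,1,5] = (115 - 19) / (5 - (-3)) = 12
q[-5,-3,1,5] = (12 - (-18)) / (5 - (-5)) = 3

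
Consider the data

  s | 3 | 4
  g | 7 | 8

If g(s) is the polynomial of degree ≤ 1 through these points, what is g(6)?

10

L_0(6) = (2)/[(-1)] = -2
L_1(6) = (3)/[(1)] = 3
Sum: 7·(-2) + 8·(3) = 10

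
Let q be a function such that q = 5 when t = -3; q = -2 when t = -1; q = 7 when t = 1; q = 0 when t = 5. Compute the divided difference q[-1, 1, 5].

q[-1,1] = (7 - (-2)) / (1 - (-1)) = 9/2
q[1,5] = (0 - 7) / (5 - 1) = -7/4
q[-1,1,5] = (-7/4 - 9/2) / (5 - (-1)) = -25/24

-25/24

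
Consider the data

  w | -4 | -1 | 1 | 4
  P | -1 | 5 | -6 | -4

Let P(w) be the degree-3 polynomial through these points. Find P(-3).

101/15

Evaluate each Lagrange basis at w = -3:
L_0(-3) = (-2)·(-4)·(-7)/[(-3)·(-5)·(-8)] = 7/15
L_1(-3) = (1)·(-4)·(-7)/[(3)·(-2)·(-5)] = 14/15
L_2(-3) = (1)·(-2)·(-7)/[(5)·(2)·(-3)] = -7/15
L_3(-3) = (1)·(-2)·(-4)/[(8)·(5)·(3)] = 1/15
Sum: (-1)·(7/15) + 5·(14/15) + (-6)·(-7/15) + (-4)·(1/15) = 101/15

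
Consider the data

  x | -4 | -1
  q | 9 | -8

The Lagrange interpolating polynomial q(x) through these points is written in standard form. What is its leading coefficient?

L_0(x) = (x + 1) / [-3] = -(1/3)x - 1/3
L_1(x) = (x + 4) / [3] = (1/3)x + 4/3
q(x) = 9·L_0 + (-8)·L_1
Only the coefficient of x is needed; take it from each L_i and combine:
9·(-1/3) + (-8)·(1/3) = -17/3

-17/3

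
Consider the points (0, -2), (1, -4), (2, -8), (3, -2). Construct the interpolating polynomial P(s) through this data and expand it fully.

Newton's divided differences:
P[0,1] = (-4 - (-2)) / (1 - 0) = -2
P[1,2] = (-8 - (-4)) / (2 - 1) = -4
P[2,3] = (-2 - (-8)) / (3 - 2) = 6
P[0,1,2] = (-4 - (-2)) / (2 - 0) = -1
P[1,2,3] = (6 - (-4)) / (3 - 1) = 5
P[0,1,2,3] = (5 - (-1)) / (3 - 0) = 2
P(s) = -2 + (-2)·s + (-1)·s(s - 1) + 2·s(s - 1)(s - 2)
Expanding: P(s) = 2s^3 - 7s^2 + 3s - 2

P(s) = 2s^3 - 7s^2 + 3s - 2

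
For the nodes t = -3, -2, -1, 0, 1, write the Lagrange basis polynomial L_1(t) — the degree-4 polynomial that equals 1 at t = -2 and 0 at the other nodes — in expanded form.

L_1(t) = (t + 3)(t + 1)t(t - 1) / [(1)·(-1)·(-2)·(-3)]
       = (t^4 + 3t^3 - t^2 - 3t) / (-6)

L_1(t) = -(1/6)t^4 - (1/2)t^3 + (1/6)t^2 + (1/2)t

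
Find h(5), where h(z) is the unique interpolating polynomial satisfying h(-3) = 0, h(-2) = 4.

Evaluate each Lagrange basis at z = 5:
L_0(5) = (7)/[(-1)] = -7
L_1(5) = (8)/[(1)] = 8
Sum: 0 + 4·(8) = 32

32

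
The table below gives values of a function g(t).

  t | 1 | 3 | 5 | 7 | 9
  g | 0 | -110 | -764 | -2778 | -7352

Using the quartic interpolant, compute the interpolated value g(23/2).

-305907/16

Evaluate each Lagrange basis at t = 23/2:
L_0(23/2) = (17/2)·(13/2)·(9/2)·(5/2)/[(-2)·(-4)·(-6)·(-8)] = 3315/2048
L_1(23/2) = (21/2)·(13/2)·(9/2)·(5/2)/[(2)·(-2)·(-4)·(-6)] = -4095/512
L_2(23/2) = (21/2)·(17/2)·(9/2)·(5/2)/[(4)·(2)·(-2)·(-4)] = 16065/1024
L_3(23/2) = (21/2)·(17/2)·(13/2)·(5/2)/[(6)·(4)·(2)·(-2)] = -7735/512
L_4(23/2) = (21/2)·(17/2)·(13/2)·(9/2)/[(8)·(6)·(4)·(2)] = 13923/2048
Sum: 0 + (-110)·(-4095/512) + (-764)·(16065/1024) + (-2778)·(-7735/512) + (-7352)·(13923/2048) = -305907/16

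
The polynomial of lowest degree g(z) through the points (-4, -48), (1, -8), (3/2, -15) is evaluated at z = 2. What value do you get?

-24

Evaluate each Lagrange basis at z = 2:
L_0(2) = (1)·(1/2)/[(-5)·(-11/2)] = 1/55
L_1(2) = (6)·(1/2)/[(5)·(-1/2)] = -6/5
L_2(2) = (6)·(1)/[(11/2)·(1/2)] = 24/11
Sum: (-48)·(1/55) + (-8)·(-6/5) + (-15)·(24/11) = -24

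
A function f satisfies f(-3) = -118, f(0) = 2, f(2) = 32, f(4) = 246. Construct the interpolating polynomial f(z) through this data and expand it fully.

f(z) = 4z^3 - z^2 + z + 2

L_0(z) = z(z - 2)(z - 4) / [-105] = -(1/105)z^3 + (2/35)z^2 - (8/105)z
L_1(z) = (z + 3)(z - 2)(z - 4) / [24] = (1/24)z^3 - (1/8)z^2 - (5/12)z + 1
L_2(z) = (z + 3)z(z - 4) / [-20] = -(1/20)z^3 + (1/20)z^2 + (3/5)z
L_3(z) = (z + 3)z(z - 2) / [56] = (1/56)z^3 + (1/56)z^2 - (3/28)z
f(z) = (-118)·L_0 + 2·L_1 + 32·L_2 + 246·L_3
  (-118)·L_0(z) = (118/105)z^3 - (236/35)z^2 + (944/105)z
  2·L_1(z) = (1/12)z^3 - (1/4)z^2 - (5/6)z + 2
  32·L_2(z) = -(8/5)z^3 + (8/5)z^2 + (96/5)z
  246·L_3(z) = (123/28)z^3 + (123/28)z^2 - (369/14)z
Adding term by term: 4z^3 - z^2 + z + 2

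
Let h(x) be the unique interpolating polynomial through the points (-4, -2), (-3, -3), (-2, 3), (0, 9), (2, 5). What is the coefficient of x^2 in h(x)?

Build the Lagrange basis polynomials:
L_0(x) = (x + 3)(x + 2)x(x - 2) / [48] = (1/48)x^4 + (1/16)x^3 - (1/12)x^2 - (1/4)x
L_1(x) = (x + 4)(x + 2)x(x - 2) / [-15] = -(1/15)x^4 - (4/15)x^3 + (4/15)x^2 + (16/15)x
L_2(x) = (x + 4)(x + 3)x(x - 2) / [16] = (1/16)x^4 + (5/16)x^3 - (1/8)x^2 - (3/2)x
L_3(x) = (x + 4)(x + 3)(x + 2)(x - 2) / [-48] = -(1/48)x^4 - (7/48)x^3 - (1/6)x^2 + (7/12)x + 1
L_4(x) = (x + 4)(x + 3)(x + 2)x / [240] = (1/240)x^4 + (3/80)x^3 + (13/120)x^2 + (1/10)x
h(x) = (-2)·L_0 + (-3)·L_1 + 3·L_2 + 9·L_3 + 5·L_4
Only the coefficient of x^2 is needed; take it from each L_i and combine:
(-2)·(-1/12) + (-3)·(4/15) + 3·(-1/8) + 9·(-1/6) + 5·(13/120) = -59/30

-59/30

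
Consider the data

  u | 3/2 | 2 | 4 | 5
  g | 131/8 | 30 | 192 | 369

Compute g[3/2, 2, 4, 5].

3

g[3/2,2] = (30 - 131/8) / (2 - 3/2) = 109/4
g[2,4] = (192 - 30) / (4 - 2) = 81
g[4,5] = (369 - 192) / (5 - 4) = 177
g[3/2,2,4] = (81 - 109/4) / (4 - 3/2) = 43/2
g[2,4,5] = (177 - 81) / (5 - 2) = 32
g[3/2,2,4,5] = (32 - 43/2) / (5 - 3/2) = 3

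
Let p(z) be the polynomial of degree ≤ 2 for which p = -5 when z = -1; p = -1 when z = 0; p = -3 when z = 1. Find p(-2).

-15

L_0(-2) = (-2)·(-3)/[(-1)·(-2)] = 3
L_1(-2) = (-1)·(-3)/[(1)·(-1)] = -3
L_2(-2) = (-1)·(-2)/[(2)·(1)] = 1
Sum: (-5)·(3) + (-1)·(-3) + (-3)·(1) = -15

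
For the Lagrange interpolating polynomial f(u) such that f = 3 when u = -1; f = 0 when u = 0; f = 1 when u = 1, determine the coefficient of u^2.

2

The leading coefficient equals the top divided difference f[-1,0,1].
f[-1,0] = (0 - 3) / (0 - (-1)) = -3
f[0,1] = (1 - 0) / (1 - 0) = 1
f[-1,0,1] = (1 - (-3)) / (1 - (-1)) = 2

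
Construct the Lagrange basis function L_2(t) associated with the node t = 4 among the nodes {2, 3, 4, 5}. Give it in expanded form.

L_2(t) = (t - 2)(t - 3)(t - 5) / [(2)·(1)·(-1)]
       = (t^3 - 10t^2 + 31t - 30) / (-2)

L_2(t) = -(1/2)t^3 + 5t^2 - (31/2)t + 15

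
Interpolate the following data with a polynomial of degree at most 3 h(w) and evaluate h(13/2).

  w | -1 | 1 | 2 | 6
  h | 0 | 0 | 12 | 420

2145/4

Evaluate each Lagrange basis at w = 13/2:
L_0(13/2) = (11/2)·(9/2)·(1/2)/[(-2)·(-3)·(-7)] = -33/112
L_1(13/2) = (15/2)·(9/2)·(1/2)/[(2)·(-1)·(-5)] = 27/16
L_2(13/2) = (15/2)·(11/2)·(1/2)/[(3)·(1)·(-4)] = -55/32
L_3(13/2) = (15/2)·(11/2)·(9/2)/[(7)·(5)·(4)] = 297/224
Sum: 0 + 0 + 12·(-55/32) + 420·(297/224) = 2145/4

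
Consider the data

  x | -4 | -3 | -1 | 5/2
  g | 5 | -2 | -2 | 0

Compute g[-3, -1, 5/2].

g[-3,-1] = (-2 - (-2)) / (-1 - (-3)) = 0
g[-1,5/2] = (0 - (-2)) / (5/2 - (-1)) = 4/7
g[-3,-1,5/2] = (4/7 - 0) / (5/2 - (-3)) = 8/77

8/77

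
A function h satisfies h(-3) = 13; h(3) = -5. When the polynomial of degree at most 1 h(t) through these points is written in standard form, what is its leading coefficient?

The leading coefficient equals the top divided difference h[-3,3].
h[-3,3] = (-5 - 13) / (3 - (-3)) = -3

-3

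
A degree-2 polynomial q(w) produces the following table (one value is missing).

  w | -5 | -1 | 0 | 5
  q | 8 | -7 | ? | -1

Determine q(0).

-67/8

The 3 known values determine q uniquely (degree ≤ 2).
L_0(0) = (1)·(-5)/[(-4)·(-10)] = -1/8
L_1(0) = (5)·(-5)/[(4)·(-6)] = 25/24
L_2(0) = (5)·(1)/[(10)·(6)] = 1/12
Sum: 8·(-1/8) + (-7)·(25/24) + (-1)·(1/12) = -67/8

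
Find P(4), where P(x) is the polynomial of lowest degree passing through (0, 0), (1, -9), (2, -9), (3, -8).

Using Newton's divided-difference form:
P[0,1] = (-9 - 0) / (1 - 0) = -9
P[1,2] = (-9 - (-9)) / (2 - 1) = 0
P[2,3] = (-8 - (-9)) / (3 - 2) = 1
P[0,1,2] = (0 - (-9)) / (2 - 0) = 9/2
P[1,2,3] = (1 - 0) / (3 - 1) = 1/2
P[0,1,2,3] = (1/2 - 9/2) / (3 - 0) = -4/3
P(4) = 0 + (-9)·(4) + (9/2)·(4)·(3) + (-4/3)·(4)·(3)·(2) = -14

-14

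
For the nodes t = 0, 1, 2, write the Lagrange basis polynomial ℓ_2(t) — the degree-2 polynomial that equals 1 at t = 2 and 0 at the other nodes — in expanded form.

ℓ_2(t) = t(t - 1) / [(2)·(1)]
       = (t^2 - t) / (2)

ℓ_2(t) = (1/2)t^2 - (1/2)t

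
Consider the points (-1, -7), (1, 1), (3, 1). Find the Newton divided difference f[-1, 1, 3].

-1

f[-1,1] = (1 - (-7)) / (1 - (-1)) = 4
f[1,3] = (1 - 1) / (3 - 1) = 0
f[-1,1,3] = (0 - 4) / (3 - (-1)) = -1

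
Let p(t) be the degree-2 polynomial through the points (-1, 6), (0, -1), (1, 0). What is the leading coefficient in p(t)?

4

The leading coefficient equals the top divided difference p[-1,0,1].
p[-1,0] = (-1 - 6) / (0 - (-1)) = -7
p[0,1] = (0 - (-1)) / (1 - 0) = 1
p[-1,0,1] = (1 - (-7)) / (1 - (-1)) = 4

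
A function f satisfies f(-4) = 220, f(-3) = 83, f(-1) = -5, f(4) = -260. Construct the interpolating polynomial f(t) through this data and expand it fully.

f(t) = -4t^3 - t^2 + 4t - 4

L_0(t) = (t + 3)(t + 1)(t - 4) / [-24] = -(1/24)t^3 + (13/24)t + 1/2
L_1(t) = (t + 4)(t + 1)(t - 4) / [14] = (1/14)t^3 + (1/14)t^2 - (8/7)t - 8/7
L_2(t) = (t + 4)(t + 3)(t - 4) / [-30] = -(1/30)t^3 - (1/10)t^2 + (8/15)t + 8/5
L_3(t) = (t + 4)(t + 3)(t + 1) / [280] = (1/280)t^3 + (1/35)t^2 + (19/280)t + 3/70
f(t) = 220·L_0 + 83·L_1 + (-5)·L_2 + (-260)·L_3
  220·L_0(t) = -(55/6)t^3 + (715/6)t + 110
  83·L_1(t) = (83/14)t^3 + (83/14)t^2 - (664/7)t - 664/7
  (-5)·L_2(t) = (1/6)t^3 + (1/2)t^2 - (8/3)t - 8
  (-260)·L_3(t) = -(13/14)t^3 - (52/7)t^2 - (247/14)t - 78/7
Adding term by term: -4t^3 - t^2 + 4t - 4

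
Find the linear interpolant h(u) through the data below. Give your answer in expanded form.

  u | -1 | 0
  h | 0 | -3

h(u) = -3u - 3

L_0(u) = u / [-1] = -u
L_1(u) = (u + 1) / [1] = u + 1
h(u) = 0·L_0 + (-3)·L_1
  0·L_0(u) = 0
  (-3)·L_1(u) = -3u - 3
Adding term by term: -3u - 3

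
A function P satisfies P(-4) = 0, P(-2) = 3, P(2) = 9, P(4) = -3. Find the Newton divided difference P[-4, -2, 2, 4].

P[-4,-2] = (3 - 0) / (-2 - (-4)) = 3/2
P[-2,2] = (9 - 3) / (2 - (-2)) = 3/2
P[2,4] = (-3 - 9) / (4 - 2) = -6
P[-4,-2,2] = (3/2 - 3/2) / (2 - (-4)) = 0
P[-2,2,4] = (-6 - 3/2) / (4 - (-2)) = -5/4
P[-4,-2,2,4] = (-5/4 - 0) / (4 - (-4)) = -5/32

-5/32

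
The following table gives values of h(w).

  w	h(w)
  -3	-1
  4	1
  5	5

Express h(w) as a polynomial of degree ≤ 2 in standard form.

Newton's divided differences:
h[-3,4] = (1 - (-1)) / (4 - (-3)) = 2/7
h[4,5] = (5 - 1) / (5 - 4) = 4
h[-3,4,5] = (4 - 2/7) / (5 - (-3)) = 13/28
h(w) = -1 + (2/7)·(w + 3) + (13/28)·(w + 3)(w - 4)
Expanding: h(w) = (13/28)w^2 - (5/28)w - 40/7

h(w) = (13/28)w^2 - (5/28)w - 40/7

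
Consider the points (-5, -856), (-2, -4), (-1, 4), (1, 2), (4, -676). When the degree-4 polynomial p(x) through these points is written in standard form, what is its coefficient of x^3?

-3

L_0(x) = (x + 2)(x + 1)(x - 1)(x - 4) / [648] = (1/648)x^4 - (1/324)x^3 - (1/72)x^2 + (1/324)x + 1/81
L_1(x) = (x + 5)(x + 1)(x - 1)(x - 4) / [-54] = -(1/54)x^4 - (1/54)x^3 + (7/18)x^2 + (1/54)x - 10/27
L_2(x) = (x + 5)(x + 2)(x - 1)(x - 4) / [40] = (1/40)x^4 + (1/20)x^3 - (21/40)x^2 - (11/20)x + 1
L_3(x) = (x + 5)(x + 2)(x + 1)(x - 4) / [-108] = -(1/108)x^4 - (1/27)x^3 + (5/36)x^2 + (29/54)x + 10/27
L_4(x) = (x + 5)(x + 2)(x + 1)(x - 1) / [810] = (1/810)x^4 + (7/810)x^3 + (1/90)x^2 - (7/810)x - 1/81
p(x) = (-856)·L_0 + (-4)·L_1 + 4·L_2 + 2·L_3 + (-676)·L_4
Only the coefficient of x^3 is needed; take it from each L_i and combine:
(-856)·(-1/324) + (-4)·(-1/54) + 4·(1/20) + 2·(-1/27) + (-676)·(7/810) = -3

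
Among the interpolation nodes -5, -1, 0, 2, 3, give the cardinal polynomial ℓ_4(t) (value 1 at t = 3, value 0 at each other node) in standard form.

ℓ_4(t) = (1/96)t^4 + (1/24)t^3 - (7/96)t^2 - (5/48)t

ℓ_4(t) = (t + 5)(t + 1)t(t - 2) / [(8)·(4)·(3)·(1)]
       = (t^4 + 4t^3 - 7t^2 - 10t) / (96)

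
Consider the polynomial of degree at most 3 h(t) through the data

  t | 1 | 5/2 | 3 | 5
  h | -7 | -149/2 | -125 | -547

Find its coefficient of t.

1

Build the Lagrange basis polynomials:
L_0(t) = (t - 5/2)(t - 3)(t - 5) / [-12] = -(1/12)t^3 + (7/8)t^2 - (35/12)t + 25/8
L_1(t) = (t - 1)(t - 3)(t - 5) / [15/8] = (8/15)t^3 - (24/5)t^2 + (184/15)t - 8
L_2(t) = (t - 1)(t - 5/2)(t - 5) / [-2] = -(1/2)t^3 + (17/4)t^2 - 10t + 25/4
L_3(t) = (t - 1)(t - 5/2)(t - 3) / [20] = (1/20)t^3 - (13/40)t^2 + (13/20)t - 3/8
h(t) = (-7)·L_0 + (-149/2)·L_1 + (-125)·L_2 + (-547)·L_3
Only the coefficient of t is needed; take it from each L_i and combine:
(-7)·(-35/12) + (-149/2)·(184/15) + (-125)·(-10) + (-547)·(13/20) = 1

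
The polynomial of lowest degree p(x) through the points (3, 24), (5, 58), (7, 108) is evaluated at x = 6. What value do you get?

81

Using Newton's divided-difference form:
p[3,5] = (58 - 24) / (5 - 3) = 17
p[5,7] = (108 - 58) / (7 - 5) = 25
p[3,5,7] = (25 - 17) / (7 - 3) = 2
p(6) = 24 + 17·(3) + 2·(3)·(1) = 81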